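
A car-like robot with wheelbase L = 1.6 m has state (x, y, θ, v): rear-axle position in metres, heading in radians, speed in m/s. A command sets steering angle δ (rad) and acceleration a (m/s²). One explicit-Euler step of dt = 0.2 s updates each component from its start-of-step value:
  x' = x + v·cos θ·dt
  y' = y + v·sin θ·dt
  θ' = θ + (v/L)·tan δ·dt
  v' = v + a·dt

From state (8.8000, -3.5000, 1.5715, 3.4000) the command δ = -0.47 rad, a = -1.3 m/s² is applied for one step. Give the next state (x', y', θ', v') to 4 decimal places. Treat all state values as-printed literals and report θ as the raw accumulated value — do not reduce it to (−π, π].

x' = 8.8000 + 3.4000·cos(1.5715)·0.2 = 8.7995
y' = -3.5000 + 3.4000·sin(1.5715)·0.2 = -2.8200
θ' = 1.5715 + (3.4000/1.6)·tan(-0.47)·0.2 = 1.3556
v' = 3.4000 − 1.3000·0.2 = 3.1400

(8.7995, -2.8200, 1.3556, 3.1400)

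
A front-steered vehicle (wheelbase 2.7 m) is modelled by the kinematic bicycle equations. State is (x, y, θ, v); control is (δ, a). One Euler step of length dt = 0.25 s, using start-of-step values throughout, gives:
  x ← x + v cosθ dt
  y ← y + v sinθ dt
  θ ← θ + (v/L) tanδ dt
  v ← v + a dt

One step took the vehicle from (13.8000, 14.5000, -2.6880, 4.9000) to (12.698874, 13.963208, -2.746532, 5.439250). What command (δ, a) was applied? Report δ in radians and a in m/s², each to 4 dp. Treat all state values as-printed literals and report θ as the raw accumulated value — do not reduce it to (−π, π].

a = (v'−v)/dt = (0.539250)/0.25 = 2.1570
Δθ = θ'−θ = -0.058532;  (v·dt/L) = 4.9000·0.25/2.7 = 0.453704
tan δ = Δθ·L/(v·dt) = -0.129009  →  δ = -0.1283

δ = -0.1283, a = 2.1570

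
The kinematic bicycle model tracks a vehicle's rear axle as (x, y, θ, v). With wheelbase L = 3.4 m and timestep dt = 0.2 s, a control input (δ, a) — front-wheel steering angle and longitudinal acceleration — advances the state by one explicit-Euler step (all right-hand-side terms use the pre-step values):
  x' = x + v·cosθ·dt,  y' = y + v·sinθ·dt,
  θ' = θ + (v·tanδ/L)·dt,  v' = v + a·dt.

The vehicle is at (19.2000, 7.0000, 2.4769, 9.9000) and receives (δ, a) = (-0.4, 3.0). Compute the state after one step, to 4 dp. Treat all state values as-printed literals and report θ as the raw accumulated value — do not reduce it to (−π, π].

x' = 19.2000 + 9.9000·cos(2.4769)·0.2 = 17.6415
y' = 7.0000 + 9.9000·sin(2.4769)·0.2 = 8.2213
θ' = 2.4769 + (9.9000/3.4)·tan(-0.4)·0.2 = 2.2307
v' = 9.9000 + 3.0000·0.2 = 10.5000

(17.6415, 8.2213, 2.2307, 10.5000)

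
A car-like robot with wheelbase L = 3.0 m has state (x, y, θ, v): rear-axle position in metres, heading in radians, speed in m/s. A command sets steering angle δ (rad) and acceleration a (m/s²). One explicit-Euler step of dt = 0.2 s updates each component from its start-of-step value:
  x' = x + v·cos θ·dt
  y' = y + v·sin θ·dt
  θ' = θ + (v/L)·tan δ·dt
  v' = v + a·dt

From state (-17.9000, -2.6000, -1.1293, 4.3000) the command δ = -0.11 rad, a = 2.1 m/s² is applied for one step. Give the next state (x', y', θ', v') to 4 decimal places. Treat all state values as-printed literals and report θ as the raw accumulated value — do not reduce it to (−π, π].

(-17.5325, -3.3775, -1.1610, 4.7200)

x' = -17.9000 + 4.3000·cos(-1.1293)·0.2 = -17.5325
y' = -2.6000 + 4.3000·sin(-1.1293)·0.2 = -3.3775
θ' = -1.1293 + (4.3000/3.0)·tan(-0.11)·0.2 = -1.1610
v' = 4.3000 + 2.1000·0.2 = 4.7200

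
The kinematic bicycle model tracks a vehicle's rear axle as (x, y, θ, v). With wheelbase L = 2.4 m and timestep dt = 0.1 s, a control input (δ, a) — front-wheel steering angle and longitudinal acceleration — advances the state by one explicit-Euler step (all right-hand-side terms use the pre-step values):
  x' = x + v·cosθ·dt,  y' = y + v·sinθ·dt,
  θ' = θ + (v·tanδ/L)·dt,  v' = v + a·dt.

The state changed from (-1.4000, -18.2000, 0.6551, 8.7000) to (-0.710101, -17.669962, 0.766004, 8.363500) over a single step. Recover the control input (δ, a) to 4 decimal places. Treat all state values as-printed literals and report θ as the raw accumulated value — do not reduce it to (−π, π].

δ = 0.2969, a = -3.3650

a = (v'−v)/dt = (-0.336500)/0.1 = -3.3650
Δθ = θ'−θ = 0.110904;  (v·dt/L) = 8.7000·0.1/2.4 = 0.362500
tan δ = Δθ·L/(v·dt) = 0.305942  →  δ = 0.2969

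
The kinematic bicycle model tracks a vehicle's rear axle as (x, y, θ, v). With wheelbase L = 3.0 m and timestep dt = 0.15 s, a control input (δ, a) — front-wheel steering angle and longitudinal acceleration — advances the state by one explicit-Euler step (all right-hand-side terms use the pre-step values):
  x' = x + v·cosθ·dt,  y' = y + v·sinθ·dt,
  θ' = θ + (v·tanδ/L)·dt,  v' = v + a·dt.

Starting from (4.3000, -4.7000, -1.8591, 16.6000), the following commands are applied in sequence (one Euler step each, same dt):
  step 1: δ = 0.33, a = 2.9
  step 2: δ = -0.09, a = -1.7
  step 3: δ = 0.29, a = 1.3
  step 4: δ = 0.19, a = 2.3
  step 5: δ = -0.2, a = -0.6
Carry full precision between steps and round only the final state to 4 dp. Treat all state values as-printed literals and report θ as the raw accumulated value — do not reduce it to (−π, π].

(4.6565, -17.1165, -1.4136, 17.2300)

after step 1 (δ=0.33, a=2.9): (3.592027, -7.087232, -1.574804, 17.035000)
after step 2 (δ=-0.09, a=-1.7): (3.581786, -9.642461, -1.651670, 16.780000)
after step 3 (δ=0.29, a=1.3): (3.378450, -12.151234, -1.401301, 16.975000)
after step 4 (δ=0.19, a=2.3): (3.807964, -14.660997, -1.238070, 17.320000)
after step 5 (δ=-0.2, a=-0.6): (4.656526, -17.116510, -1.413617, 17.230000)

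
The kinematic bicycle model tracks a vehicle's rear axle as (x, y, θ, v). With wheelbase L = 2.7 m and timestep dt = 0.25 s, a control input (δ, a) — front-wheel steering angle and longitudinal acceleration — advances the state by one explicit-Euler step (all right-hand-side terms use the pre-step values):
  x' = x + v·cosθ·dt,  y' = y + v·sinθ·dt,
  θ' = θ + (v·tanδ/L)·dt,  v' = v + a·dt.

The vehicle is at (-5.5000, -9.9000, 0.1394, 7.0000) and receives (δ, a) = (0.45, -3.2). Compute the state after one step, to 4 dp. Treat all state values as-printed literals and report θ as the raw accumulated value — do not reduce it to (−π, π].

(-3.7670, -9.6568, 0.4525, 6.2000)

x' = -5.5000 + 7.0000·cos(0.1394)·0.25 = -3.7670
y' = -9.9000 + 7.0000·sin(0.1394)·0.25 = -9.6568
θ' = 0.1394 + (7.0000/2.7)·tan(0.45)·0.25 = 0.4525
v' = 7.0000 − 3.2000·0.25 = 6.2000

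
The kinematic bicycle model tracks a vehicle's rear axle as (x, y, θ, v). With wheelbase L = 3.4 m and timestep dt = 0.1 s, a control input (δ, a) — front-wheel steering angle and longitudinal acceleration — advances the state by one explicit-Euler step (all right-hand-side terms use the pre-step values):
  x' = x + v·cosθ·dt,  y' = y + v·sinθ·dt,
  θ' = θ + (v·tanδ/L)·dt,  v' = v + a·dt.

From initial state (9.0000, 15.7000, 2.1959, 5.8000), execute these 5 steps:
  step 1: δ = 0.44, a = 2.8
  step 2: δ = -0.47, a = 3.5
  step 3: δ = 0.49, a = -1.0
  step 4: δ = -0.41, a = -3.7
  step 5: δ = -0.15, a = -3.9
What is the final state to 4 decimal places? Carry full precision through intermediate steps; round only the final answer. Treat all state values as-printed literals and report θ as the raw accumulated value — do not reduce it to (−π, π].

(7.1271, 18.1163, 2.1788, 5.5700)

after step 1 (δ=0.44, a=2.8): (8.660595, 16.170323, 2.276210, 6.080000)
after step 2 (δ=-0.47, a=3.5): (8.266399, 16.633220, 2.185373, 6.430000)
after step 3 (δ=0.49, a=-1.0): (7.895637, 17.158563, 2.286246, 6.330000)
after step 4 (δ=-0.41, a=-3.7): (7.480416, 17.636350, 2.205328, 5.960000)
after step 5 (δ=-0.15, a=-3.9): (7.127107, 18.116338, 2.178835, 5.570000)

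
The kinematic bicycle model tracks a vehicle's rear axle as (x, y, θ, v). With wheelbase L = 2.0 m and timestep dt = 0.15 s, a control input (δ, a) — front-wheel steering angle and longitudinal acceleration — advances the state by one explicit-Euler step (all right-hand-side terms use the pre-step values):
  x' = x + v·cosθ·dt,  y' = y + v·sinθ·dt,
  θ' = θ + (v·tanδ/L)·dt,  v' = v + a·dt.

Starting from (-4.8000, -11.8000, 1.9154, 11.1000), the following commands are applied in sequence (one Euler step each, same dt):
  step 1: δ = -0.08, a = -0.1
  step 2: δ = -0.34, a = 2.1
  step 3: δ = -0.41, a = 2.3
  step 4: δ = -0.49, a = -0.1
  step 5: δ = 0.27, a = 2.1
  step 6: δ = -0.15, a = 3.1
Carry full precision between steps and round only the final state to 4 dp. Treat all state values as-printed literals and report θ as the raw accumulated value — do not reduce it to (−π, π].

after step 1 (δ=-0.08, a=-0.1): (-5.362476, -10.232886, 1.848658, 11.085000)
after step 2 (δ=-0.34, a=2.1): (-5.818568, -8.633912, 1.554570, 11.400000)
after step 3 (δ=-0.41, a=2.3): (-5.790821, -6.924137, 1.182960, 11.745000)
after step 4 (δ=-0.49, a=-0.1): (-5.124551, -5.293234, 0.713112, 11.730000)
after step 5 (δ=0.27, a=2.1): (-3.793789, -4.142186, 0.956590, 12.045000)
after step 6 (δ=-0.15, a=3.1): (-2.752540, -2.665654, 0.820058, 12.510000)

(-2.7525, -2.6657, 0.8201, 12.5100)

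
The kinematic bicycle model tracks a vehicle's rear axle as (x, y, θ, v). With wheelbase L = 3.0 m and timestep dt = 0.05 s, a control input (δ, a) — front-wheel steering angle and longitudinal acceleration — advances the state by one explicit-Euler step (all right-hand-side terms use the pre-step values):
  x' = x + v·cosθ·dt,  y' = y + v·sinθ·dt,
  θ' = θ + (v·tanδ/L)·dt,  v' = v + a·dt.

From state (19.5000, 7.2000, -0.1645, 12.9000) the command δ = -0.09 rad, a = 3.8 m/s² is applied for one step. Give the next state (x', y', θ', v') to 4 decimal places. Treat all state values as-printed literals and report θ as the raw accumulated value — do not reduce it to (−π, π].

x' = 19.5000 + 12.9000·cos(-0.1645)·0.05 = 20.1363
y' = 7.2000 + 12.9000·sin(-0.1645)·0.05 = 7.0944
θ' = -0.1645 + (12.9000/3.0)·tan(-0.09)·0.05 = -0.1839
v' = 12.9000 + 3.8000·0.05 = 13.0900

(20.1363, 7.0944, -0.1839, 13.0900)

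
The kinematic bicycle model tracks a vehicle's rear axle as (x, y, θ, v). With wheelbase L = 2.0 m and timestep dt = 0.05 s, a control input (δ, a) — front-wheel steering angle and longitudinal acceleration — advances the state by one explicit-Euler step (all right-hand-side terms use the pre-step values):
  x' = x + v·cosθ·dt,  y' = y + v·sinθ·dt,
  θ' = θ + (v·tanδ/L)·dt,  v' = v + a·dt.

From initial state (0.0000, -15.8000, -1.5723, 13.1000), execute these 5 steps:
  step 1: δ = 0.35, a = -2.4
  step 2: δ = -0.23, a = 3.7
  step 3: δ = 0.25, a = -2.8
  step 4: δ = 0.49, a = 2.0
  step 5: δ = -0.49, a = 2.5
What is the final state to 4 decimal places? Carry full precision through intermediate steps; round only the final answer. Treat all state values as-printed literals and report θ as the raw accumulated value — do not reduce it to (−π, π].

after step 1 (δ=0.35, a=-2.4): (-0.000985, -16.454999, -1.452753, 12.980000)
after step 2 (δ=-0.23, a=3.7): (0.075447, -17.099483, -1.528733, 13.165000)
after step 3 (δ=0.25, a=-2.8): (0.103128, -17.757151, -1.444693, 13.025000)
after step 4 (δ=0.49, a=2.0): (0.185035, -18.403229, -1.271009, 13.125000)
after step 5 (δ=-0.49, a=2.5): (0.378837, -19.030210, -1.446027, 13.250000)

(0.3788, -19.0302, -1.4460, 13.2500)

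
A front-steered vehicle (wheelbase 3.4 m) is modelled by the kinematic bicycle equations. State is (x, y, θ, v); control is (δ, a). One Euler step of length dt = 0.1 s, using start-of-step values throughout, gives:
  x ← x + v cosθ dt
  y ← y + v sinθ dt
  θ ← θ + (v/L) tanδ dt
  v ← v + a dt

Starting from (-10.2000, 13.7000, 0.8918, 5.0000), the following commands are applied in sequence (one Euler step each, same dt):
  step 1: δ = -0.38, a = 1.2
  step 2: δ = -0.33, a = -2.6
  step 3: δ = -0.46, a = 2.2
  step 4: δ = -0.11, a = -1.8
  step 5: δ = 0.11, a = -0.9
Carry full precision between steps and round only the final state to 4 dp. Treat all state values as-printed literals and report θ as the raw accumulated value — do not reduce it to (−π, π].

(-8.4350, 15.4551, 0.7101, 4.8100)

after step 1 (δ=-0.38, a=1.2): (-9.885994, 14.089102, 0.833063, 5.120000)
after step 2 (δ=-0.33, a=-2.6): (-9.541616, 14.467979, 0.781483, 4.860000)
after step 3 (δ=-0.46, a=2.2): (-9.196619, 14.810285, 0.710663, 5.080000)
after step 4 (δ=-0.11, a=-1.8): (-8.811591, 15.141672, 0.694161, 4.900000)
after step 5 (δ=0.11, a=-0.9): (-8.434982, 15.455144, 0.710078, 4.810000)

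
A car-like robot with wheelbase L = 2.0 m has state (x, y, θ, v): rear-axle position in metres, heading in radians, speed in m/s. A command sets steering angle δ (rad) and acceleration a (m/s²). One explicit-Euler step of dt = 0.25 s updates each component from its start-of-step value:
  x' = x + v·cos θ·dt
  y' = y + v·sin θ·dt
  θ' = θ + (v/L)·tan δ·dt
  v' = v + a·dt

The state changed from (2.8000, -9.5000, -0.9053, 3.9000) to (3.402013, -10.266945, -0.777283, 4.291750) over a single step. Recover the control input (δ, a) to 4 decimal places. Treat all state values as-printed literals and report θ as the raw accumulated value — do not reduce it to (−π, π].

δ = 0.2568, a = 1.5670

a = (v'−v)/dt = (0.391750)/0.25 = 1.5670
Δθ = θ'−θ = 0.128017;  (v·dt/L) = 3.9000·0.25/2.0 = 0.487500
tan δ = Δθ·L/(v·dt) = 0.262599  →  δ = 0.2568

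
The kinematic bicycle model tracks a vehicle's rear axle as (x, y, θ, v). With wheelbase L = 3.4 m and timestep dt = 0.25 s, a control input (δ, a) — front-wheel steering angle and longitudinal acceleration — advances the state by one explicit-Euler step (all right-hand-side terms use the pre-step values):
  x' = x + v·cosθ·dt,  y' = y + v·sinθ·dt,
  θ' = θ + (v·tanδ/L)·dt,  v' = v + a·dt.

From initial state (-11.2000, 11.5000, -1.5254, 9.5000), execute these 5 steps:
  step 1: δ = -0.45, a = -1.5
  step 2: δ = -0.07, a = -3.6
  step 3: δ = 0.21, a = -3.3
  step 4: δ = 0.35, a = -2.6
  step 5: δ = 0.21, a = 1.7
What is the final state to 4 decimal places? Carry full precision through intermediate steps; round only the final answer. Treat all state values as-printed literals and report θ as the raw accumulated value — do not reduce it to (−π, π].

after step 1 (δ=-0.45, a=-1.5): (-11.092221, 9.127447, -1.862828, 9.125000)
after step 2 (δ=-0.07, a=-3.6): (-11.748990, 6.942783, -1.909872, 8.225000)
after step 3 (δ=0.21, a=-3.3): (-12.432930, 5.003611, -1.780968, 7.400000)
after step 4 (δ=0.35, a=-2.6): (-12.818891, 3.194320, -1.582349, 6.750000)
after step 5 (δ=0.21, a=1.7): (-12.838386, 1.506932, -1.476562, 7.175000)

(-12.8384, 1.5069, -1.4766, 7.1750)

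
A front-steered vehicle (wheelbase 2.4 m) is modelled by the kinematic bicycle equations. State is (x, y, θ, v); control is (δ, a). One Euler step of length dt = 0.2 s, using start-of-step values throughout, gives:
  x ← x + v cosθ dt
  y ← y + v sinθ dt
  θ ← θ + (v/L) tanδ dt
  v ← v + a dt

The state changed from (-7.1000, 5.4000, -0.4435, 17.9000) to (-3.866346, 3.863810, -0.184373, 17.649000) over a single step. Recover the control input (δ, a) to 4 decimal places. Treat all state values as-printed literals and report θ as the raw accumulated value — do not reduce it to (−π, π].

a = (v'−v)/dt = (-0.251000)/0.2 = -1.2550
Δθ = θ'−θ = 0.259127;  (v·dt/L) = 17.9000·0.2/2.4 = 1.491667
tan δ = Δθ·L/(v·dt) = 0.173716  →  δ = 0.1720

δ = 0.1720, a = -1.2550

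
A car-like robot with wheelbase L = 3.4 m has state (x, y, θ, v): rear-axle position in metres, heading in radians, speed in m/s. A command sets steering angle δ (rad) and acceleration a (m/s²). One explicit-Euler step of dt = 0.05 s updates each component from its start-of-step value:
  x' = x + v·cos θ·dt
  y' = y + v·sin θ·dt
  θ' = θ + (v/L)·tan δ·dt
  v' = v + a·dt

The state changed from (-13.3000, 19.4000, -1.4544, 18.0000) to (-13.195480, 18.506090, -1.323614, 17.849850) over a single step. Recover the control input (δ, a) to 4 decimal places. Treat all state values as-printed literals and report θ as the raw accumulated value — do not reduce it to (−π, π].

δ = 0.4589, a = -3.0030

a = (v'−v)/dt = (-0.150150)/0.05 = -3.0030
Δθ = θ'−θ = 0.130786;  (v·dt/L) = 18.0000·0.05/3.4 = 0.264706
tan δ = Δθ·L/(v·dt) = 0.494080  →  δ = 0.4589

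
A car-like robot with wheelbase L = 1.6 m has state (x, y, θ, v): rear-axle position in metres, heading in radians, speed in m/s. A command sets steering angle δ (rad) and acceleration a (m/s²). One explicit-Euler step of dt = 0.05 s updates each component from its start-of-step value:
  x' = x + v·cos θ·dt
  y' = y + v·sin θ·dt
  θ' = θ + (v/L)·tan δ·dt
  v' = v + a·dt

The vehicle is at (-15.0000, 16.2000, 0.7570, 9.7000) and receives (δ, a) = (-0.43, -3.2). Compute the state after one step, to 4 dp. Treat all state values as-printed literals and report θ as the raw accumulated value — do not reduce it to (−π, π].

(-14.6475, 16.5331, 0.6180, 9.5400)

x' = -15.0000 + 9.7000·cos(0.7570)·0.05 = -14.6475
y' = 16.2000 + 9.7000·sin(0.7570)·0.05 = 16.5331
θ' = 0.7570 + (9.7000/1.6)·tan(-0.43)·0.05 = 0.6180
v' = 9.7000 − 3.2000·0.05 = 9.5400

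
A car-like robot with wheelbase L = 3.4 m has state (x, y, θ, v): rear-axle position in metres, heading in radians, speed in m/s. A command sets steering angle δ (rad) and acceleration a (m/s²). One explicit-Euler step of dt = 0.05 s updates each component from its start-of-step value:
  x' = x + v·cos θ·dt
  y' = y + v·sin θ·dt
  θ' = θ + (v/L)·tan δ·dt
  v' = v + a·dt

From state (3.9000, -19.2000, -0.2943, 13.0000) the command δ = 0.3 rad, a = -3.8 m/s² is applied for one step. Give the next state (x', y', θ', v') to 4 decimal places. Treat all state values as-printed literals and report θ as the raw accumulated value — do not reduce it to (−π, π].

x' = 3.9000 + 13.0000·cos(-0.2943)·0.05 = 4.5221
y' = -19.2000 + 13.0000·sin(-0.2943)·0.05 = -19.3885
θ' = -0.2943 + (13.0000/3.4)·tan(0.3)·0.05 = -0.2352
v' = 13.0000 − 3.8000·0.05 = 12.8100

(4.5221, -19.3885, -0.2352, 12.8100)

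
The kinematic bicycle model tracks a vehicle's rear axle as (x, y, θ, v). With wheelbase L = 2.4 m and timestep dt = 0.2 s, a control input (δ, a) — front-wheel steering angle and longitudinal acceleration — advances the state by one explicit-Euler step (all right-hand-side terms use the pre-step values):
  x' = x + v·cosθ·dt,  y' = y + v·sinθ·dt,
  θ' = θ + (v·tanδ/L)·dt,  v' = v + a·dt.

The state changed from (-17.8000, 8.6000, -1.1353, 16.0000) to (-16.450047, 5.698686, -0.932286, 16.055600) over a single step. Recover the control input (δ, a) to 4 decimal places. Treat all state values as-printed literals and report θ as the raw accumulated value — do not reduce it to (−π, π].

a = (v'−v)/dt = (0.055600)/0.2 = 0.2780
Δθ = θ'−θ = 0.203014;  (v·dt/L) = 16.0000·0.2/2.4 = 1.333333
tan δ = Δθ·L/(v·dt) = 0.152260  →  δ = 0.1511

δ = 0.1511, a = 0.2780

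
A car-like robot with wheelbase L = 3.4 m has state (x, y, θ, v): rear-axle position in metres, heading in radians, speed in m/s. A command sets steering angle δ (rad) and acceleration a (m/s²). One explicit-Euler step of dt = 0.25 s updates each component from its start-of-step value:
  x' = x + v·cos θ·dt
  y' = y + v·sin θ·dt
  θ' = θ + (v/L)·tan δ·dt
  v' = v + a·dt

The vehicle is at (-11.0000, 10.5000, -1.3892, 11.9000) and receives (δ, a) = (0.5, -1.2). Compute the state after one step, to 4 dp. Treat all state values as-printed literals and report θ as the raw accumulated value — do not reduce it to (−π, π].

x' = -11.0000 + 11.9000·cos(-1.3892)·0.25 = -10.4627
y' = 10.5000 + 11.9000·sin(-1.3892)·0.25 = 7.5739
θ' = -1.3892 + (11.9000/3.4)·tan(0.5)·0.25 = -0.9112
v' = 11.9000 − 1.2000·0.25 = 11.6000

(-10.4627, 7.5739, -0.9112, 11.6000)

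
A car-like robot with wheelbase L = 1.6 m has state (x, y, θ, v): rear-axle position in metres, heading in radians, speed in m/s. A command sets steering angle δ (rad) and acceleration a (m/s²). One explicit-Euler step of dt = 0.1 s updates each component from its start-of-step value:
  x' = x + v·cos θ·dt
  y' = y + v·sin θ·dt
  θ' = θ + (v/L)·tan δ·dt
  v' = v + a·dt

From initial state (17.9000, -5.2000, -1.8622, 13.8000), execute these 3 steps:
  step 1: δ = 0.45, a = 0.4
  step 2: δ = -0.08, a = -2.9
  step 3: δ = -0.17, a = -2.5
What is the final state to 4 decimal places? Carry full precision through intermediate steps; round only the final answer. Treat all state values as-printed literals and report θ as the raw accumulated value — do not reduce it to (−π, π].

(17.7521, -9.2479, -1.6603, 13.3000)

after step 1 (δ=0.45, a=0.4): (17.503530, -6.521821, -1.445565, 13.840000)
after step 2 (δ=-0.08, a=-2.9): (17.676398, -7.894983, -1.514913, 13.550000)
after step 3 (δ=-0.17, a=-2.5): (17.752080, -9.247868, -1.660285, 13.300000)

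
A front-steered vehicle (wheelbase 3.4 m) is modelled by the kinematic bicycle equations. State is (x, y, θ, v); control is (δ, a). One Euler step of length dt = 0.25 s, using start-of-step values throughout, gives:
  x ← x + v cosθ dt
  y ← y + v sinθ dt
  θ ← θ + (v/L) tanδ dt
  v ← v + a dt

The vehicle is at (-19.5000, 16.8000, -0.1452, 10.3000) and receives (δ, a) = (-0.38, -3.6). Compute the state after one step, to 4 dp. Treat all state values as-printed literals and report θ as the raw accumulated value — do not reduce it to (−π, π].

(-16.9521, 16.4274, -0.4477, 9.4000)

x' = -19.5000 + 10.3000·cos(-0.1452)·0.25 = -16.9521
y' = 16.8000 + 10.3000·sin(-0.1452)·0.25 = 16.4274
θ' = -0.1452 + (10.3000/3.4)·tan(-0.38)·0.25 = -0.4477
v' = 10.3000 − 3.6000·0.25 = 9.4000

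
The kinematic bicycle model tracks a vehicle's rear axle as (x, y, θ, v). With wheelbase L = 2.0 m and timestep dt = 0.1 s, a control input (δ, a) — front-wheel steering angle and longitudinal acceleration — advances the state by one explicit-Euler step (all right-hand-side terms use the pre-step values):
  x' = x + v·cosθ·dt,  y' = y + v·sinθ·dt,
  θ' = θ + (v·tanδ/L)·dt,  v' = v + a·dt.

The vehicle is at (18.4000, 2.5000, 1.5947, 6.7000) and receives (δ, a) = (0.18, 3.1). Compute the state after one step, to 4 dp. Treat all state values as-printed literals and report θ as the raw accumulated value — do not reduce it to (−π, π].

x' = 18.4000 + 6.7000·cos(1.5947)·0.1 = 18.3840
y' = 2.5000 + 6.7000·sin(1.5947)·0.1 = 3.1698
θ' = 1.5947 + (6.7000/2.0)·tan(0.18)·0.1 = 1.6557
v' = 6.7000 + 3.1000·0.1 = 7.0100

(18.3840, 3.1698, 1.6557, 7.0100)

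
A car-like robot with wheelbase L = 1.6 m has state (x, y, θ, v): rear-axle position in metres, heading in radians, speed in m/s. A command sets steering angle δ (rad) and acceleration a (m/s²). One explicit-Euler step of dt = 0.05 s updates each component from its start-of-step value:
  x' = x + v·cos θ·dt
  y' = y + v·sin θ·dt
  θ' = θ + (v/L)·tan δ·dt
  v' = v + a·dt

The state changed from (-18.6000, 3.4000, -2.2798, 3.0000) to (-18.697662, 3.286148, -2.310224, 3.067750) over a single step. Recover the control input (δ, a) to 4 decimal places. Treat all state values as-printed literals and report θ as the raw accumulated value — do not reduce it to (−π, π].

δ = -0.3138, a = 1.3550

a = (v'−v)/dt = (0.067750)/0.05 = 1.3550
Δθ = θ'−θ = -0.030424;  (v·dt/L) = 3.0000·0.05/1.6 = 0.093750
tan δ = Δθ·L/(v·dt) = -0.324523  →  δ = -0.3138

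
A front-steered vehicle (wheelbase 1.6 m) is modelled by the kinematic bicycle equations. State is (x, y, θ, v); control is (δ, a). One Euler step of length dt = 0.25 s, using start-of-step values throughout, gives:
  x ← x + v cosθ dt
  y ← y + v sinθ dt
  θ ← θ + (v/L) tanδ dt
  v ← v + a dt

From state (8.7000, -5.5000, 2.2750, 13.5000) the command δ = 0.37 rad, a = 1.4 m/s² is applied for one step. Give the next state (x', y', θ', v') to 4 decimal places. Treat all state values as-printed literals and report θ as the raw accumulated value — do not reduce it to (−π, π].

(6.5149, -2.9278, 3.0931, 13.8500)

x' = 8.7000 + 13.5000·cos(2.2750)·0.25 = 6.5149
y' = -5.5000 + 13.5000·sin(2.2750)·0.25 = -2.9278
θ' = 2.2750 + (13.5000/1.6)·tan(0.37)·0.25 = 3.0931
v' = 13.5000 + 1.4000·0.25 = 13.8500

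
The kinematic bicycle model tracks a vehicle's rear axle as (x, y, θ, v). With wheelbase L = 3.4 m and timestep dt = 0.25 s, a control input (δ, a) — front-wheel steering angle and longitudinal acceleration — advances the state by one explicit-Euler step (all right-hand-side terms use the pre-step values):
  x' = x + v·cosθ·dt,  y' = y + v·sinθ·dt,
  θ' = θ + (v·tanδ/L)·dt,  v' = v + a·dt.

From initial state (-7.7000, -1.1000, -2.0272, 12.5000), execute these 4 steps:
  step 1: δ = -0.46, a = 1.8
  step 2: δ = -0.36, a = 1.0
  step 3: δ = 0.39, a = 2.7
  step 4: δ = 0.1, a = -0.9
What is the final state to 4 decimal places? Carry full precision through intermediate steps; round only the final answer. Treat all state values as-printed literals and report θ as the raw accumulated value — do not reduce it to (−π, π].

(-17.4428, -9.0982, -2.3397, 13.6500)

after step 1 (δ=-0.46, a=1.8): (-9.077259, -3.905135, -2.482576, 12.950000)
after step 2 (δ=-0.36, a=1.0): (-11.636809, -5.887586, -2.840989, 13.200000)
after step 3 (δ=0.39, a=2.7): (-14.788829, -6.864706, -2.442024, 13.875000)
after step 4 (δ=0.1, a=-0.9): (-17.442839, -9.098193, -2.339660, 13.650000)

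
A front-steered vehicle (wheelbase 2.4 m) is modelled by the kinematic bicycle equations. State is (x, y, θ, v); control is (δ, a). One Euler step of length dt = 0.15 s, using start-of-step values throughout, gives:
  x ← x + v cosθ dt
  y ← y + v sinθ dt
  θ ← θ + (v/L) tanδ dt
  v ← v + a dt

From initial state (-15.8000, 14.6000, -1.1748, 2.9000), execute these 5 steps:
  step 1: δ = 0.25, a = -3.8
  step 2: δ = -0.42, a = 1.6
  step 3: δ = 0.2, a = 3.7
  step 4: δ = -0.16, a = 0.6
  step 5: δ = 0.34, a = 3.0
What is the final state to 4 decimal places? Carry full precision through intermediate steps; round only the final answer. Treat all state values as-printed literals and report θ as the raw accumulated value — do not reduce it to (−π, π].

after step 1 (δ=0.25, a=-3.8): (-15.632208, 14.198663, -1.128519, 2.330000)
after step 2 (δ=-0.42, a=1.6): (-15.482623, 13.882793, -1.193551, 2.570000)
after step 3 (δ=0.2, a=3.7): (-15.340620, 13.524400, -1.160991, 3.125000)
after step 4 (δ=-0.16, a=0.6): (-15.153856, 13.094463, -1.192511, 3.215000)
after step 5 (δ=0.34, a=3.0): (-14.975747, 12.646308, -1.121432, 3.665000)

(-14.9757, 12.6463, -1.1214, 3.6650)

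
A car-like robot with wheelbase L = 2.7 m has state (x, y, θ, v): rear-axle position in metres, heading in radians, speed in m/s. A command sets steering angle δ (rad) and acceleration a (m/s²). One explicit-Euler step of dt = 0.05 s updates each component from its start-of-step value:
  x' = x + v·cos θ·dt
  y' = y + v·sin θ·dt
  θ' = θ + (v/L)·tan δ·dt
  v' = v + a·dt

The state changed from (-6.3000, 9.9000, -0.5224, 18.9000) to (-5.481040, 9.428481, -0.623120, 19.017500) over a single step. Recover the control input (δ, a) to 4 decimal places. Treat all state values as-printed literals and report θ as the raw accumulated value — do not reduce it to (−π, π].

a = (v'−v)/dt = (0.117500)/0.05 = 2.3500
Δθ = θ'−θ = -0.100720;  (v·dt/L) = 18.9000·0.05/2.7 = 0.350000
tan δ = Δθ·L/(v·dt) = -0.287771  →  δ = -0.2802

δ = -0.2802, a = 2.3500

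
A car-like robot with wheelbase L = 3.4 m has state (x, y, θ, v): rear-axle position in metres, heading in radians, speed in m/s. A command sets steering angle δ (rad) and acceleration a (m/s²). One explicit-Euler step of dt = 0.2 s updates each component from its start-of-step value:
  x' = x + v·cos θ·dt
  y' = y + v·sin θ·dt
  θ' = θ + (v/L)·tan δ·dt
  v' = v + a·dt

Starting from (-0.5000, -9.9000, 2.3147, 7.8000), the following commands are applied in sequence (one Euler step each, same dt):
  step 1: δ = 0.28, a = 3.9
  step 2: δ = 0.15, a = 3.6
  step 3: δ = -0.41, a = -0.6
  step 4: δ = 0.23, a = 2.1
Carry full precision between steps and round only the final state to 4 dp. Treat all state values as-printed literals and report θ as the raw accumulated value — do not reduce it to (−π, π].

after step 1 (δ=0.28, a=3.9): (-1.556378, -8.752104, 2.446637, 8.580000)
after step 2 (δ=0.15, a=3.6): (-2.874407, -7.653261, 2.522916, 9.300000)
after step 3 (δ=-0.41, a=-0.6): (-4.389649, -6.574539, 2.285147, 9.180000)
after step 4 (δ=0.23, a=2.1): (-5.592462, -5.187406, 2.411584, 9.600000)

(-5.5925, -5.1874, 2.4116, 9.6000)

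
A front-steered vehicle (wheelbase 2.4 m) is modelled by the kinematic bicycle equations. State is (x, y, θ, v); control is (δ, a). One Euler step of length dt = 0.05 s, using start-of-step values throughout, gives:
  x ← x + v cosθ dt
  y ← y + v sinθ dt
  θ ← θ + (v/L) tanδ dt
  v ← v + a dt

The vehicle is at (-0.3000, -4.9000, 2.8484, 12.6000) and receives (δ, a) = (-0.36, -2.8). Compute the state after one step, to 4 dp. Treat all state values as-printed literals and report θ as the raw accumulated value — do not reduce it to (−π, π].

(-0.9031, -4.7179, 2.7496, 12.4600)

x' = -0.3000 + 12.6000·cos(2.8484)·0.05 = -0.9031
y' = -4.9000 + 12.6000·sin(2.8484)·0.05 = -4.7179
θ' = 2.8484 + (12.6000/2.4)·tan(-0.36)·0.05 = 2.7496
v' = 12.6000 − 2.8000·0.05 = 12.4600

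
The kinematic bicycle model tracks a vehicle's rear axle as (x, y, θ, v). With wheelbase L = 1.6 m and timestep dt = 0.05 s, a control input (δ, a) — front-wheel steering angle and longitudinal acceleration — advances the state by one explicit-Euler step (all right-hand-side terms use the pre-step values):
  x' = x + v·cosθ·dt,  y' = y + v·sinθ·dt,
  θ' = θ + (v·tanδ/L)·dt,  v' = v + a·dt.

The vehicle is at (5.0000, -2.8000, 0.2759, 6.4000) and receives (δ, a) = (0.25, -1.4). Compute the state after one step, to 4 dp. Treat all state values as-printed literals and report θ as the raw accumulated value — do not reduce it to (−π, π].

(5.3079, -2.7128, 0.3270, 6.3300)

x' = 5.0000 + 6.4000·cos(0.2759)·0.05 = 5.3079
y' = -2.8000 + 6.4000·sin(0.2759)·0.05 = -2.7128
θ' = 0.2759 + (6.4000/1.6)·tan(0.25)·0.05 = 0.3270
v' = 6.4000 − 1.4000·0.05 = 6.3300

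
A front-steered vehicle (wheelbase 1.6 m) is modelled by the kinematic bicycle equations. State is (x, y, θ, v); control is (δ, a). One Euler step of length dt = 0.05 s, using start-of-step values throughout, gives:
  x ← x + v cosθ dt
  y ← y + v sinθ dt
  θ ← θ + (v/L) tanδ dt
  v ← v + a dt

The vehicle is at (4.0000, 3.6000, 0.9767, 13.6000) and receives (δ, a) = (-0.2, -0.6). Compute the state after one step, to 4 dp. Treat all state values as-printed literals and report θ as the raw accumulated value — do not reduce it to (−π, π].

(4.3806, 4.1635, 0.8905, 13.5700)

x' = 4.0000 + 13.6000·cos(0.9767)·0.05 = 4.3806
y' = 3.6000 + 13.6000·sin(0.9767)·0.05 = 4.1635
θ' = 0.9767 + (13.6000/1.6)·tan(-0.2)·0.05 = 0.8905
v' = 13.6000 − 0.6000·0.05 = 13.5700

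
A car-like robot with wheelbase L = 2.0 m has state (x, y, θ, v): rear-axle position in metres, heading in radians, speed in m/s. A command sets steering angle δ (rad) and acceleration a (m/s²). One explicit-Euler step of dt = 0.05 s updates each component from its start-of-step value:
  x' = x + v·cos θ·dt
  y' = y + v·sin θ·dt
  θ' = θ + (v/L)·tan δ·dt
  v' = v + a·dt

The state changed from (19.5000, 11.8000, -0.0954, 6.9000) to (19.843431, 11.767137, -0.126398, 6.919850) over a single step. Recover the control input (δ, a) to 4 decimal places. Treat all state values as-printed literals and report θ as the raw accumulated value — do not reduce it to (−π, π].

a = (v'−v)/dt = (0.019850)/0.05 = 0.3970
Δθ = θ'−θ = -0.030998;  (v·dt/L) = 6.9000·0.05/2.0 = 0.172500
tan δ = Δθ·L/(v·dt) = -0.179699  →  δ = -0.1778

δ = -0.1778, a = 0.3970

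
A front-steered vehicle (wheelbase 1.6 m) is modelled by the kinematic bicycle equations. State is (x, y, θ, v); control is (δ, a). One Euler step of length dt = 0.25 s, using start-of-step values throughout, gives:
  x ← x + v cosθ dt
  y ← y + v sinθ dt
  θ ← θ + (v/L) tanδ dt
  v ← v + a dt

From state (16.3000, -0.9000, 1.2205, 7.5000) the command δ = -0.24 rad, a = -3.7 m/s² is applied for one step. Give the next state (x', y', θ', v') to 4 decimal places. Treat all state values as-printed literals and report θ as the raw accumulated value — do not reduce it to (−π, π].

(16.9435, 0.8611, 0.9337, 6.5750)

x' = 16.3000 + 7.5000·cos(1.2205)·0.25 = 16.9435
y' = -0.9000 + 7.5000·sin(1.2205)·0.25 = 0.8611
θ' = 1.2205 + (7.5000/1.6)·tan(-0.24)·0.25 = 0.9337
v' = 7.5000 − 3.7000·0.25 = 6.5750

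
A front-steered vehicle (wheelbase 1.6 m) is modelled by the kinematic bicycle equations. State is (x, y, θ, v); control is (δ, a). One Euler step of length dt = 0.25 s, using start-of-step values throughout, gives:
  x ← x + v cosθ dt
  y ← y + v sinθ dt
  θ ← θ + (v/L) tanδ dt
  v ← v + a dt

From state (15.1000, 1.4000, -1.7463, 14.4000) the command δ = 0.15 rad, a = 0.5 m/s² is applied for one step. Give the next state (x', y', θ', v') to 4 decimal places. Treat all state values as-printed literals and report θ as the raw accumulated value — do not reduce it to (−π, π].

x' = 15.1000 + 14.4000·cos(-1.7463)·0.25 = 14.4714
y' = 1.4000 + 14.4000·sin(-1.7463)·0.25 = -2.1447
θ' = -1.7463 + (14.4000/1.6)·tan(0.15)·0.25 = -1.4062
v' = 14.4000 + 0.5000·0.25 = 14.5250

(14.4714, -2.1447, -1.4062, 14.5250)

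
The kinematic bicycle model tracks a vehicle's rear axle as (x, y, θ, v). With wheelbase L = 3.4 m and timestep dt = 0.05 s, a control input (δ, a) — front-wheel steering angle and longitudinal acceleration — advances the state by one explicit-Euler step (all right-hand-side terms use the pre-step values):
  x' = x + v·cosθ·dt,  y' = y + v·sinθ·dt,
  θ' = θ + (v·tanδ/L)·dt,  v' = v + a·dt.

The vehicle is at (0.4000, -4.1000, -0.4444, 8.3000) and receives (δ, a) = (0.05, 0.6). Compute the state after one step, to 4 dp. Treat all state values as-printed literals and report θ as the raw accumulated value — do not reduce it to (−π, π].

(0.7747, -4.2784, -0.4383, 8.3300)

x' = 0.4000 + 8.3000·cos(-0.4444)·0.05 = 0.7747
y' = -4.1000 + 8.3000·sin(-0.4444)·0.05 = -4.2784
θ' = -0.4444 + (8.3000/3.4)·tan(0.05)·0.05 = -0.4383
v' = 8.3000 + 0.6000·0.05 = 8.3300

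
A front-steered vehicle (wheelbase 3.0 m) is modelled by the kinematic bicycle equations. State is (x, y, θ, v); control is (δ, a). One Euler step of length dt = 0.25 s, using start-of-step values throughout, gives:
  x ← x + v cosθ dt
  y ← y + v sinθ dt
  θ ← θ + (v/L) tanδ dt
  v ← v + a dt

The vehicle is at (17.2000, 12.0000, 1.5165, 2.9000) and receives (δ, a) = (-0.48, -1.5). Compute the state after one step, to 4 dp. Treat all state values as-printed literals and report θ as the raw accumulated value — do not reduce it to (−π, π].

(17.2393, 12.7239, 1.3907, 2.5250)

x' = 17.2000 + 2.9000·cos(1.5165)·0.25 = 17.2393
y' = 12.0000 + 2.9000·sin(1.5165)·0.25 = 12.7239
θ' = 1.5165 + (2.9000/3.0)·tan(-0.48)·0.25 = 1.3907
v' = 2.9000 − 1.5000·0.25 = 2.5250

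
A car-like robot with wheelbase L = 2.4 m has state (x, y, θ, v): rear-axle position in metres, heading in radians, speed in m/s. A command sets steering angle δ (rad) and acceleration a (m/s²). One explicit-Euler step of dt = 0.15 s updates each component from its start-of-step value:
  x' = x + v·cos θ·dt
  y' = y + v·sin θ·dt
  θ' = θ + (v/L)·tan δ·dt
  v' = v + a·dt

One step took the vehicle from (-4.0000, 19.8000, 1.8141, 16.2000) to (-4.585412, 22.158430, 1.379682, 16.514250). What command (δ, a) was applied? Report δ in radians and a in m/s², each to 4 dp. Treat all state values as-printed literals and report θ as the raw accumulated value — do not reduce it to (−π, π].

a = (v'−v)/dt = (0.314250)/0.15 = 2.0950
Δθ = θ'−θ = -0.434418;  (v·dt/L) = 16.2000·0.15/2.4 = 1.012500
tan δ = Δθ·L/(v·dt) = -0.429055  →  δ = -0.4053

δ = -0.4053, a = 2.0950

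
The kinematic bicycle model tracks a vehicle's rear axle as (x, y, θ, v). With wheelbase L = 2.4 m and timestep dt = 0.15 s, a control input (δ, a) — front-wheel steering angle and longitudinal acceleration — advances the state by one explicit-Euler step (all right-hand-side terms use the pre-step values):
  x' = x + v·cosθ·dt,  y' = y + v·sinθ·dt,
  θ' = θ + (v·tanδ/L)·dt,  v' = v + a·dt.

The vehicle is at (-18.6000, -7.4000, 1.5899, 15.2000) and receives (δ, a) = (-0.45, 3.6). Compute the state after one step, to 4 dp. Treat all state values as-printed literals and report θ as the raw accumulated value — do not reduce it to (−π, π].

(-18.6436, -5.1204, 1.1310, 15.7400)

x' = -18.6000 + 15.2000·cos(1.5899)·0.15 = -18.6436
y' = -7.4000 + 15.2000·sin(1.5899)·0.15 = -5.1204
θ' = 1.5899 + (15.2000/2.4)·tan(-0.45)·0.15 = 1.1310
v' = 15.2000 + 3.6000·0.15 = 15.7400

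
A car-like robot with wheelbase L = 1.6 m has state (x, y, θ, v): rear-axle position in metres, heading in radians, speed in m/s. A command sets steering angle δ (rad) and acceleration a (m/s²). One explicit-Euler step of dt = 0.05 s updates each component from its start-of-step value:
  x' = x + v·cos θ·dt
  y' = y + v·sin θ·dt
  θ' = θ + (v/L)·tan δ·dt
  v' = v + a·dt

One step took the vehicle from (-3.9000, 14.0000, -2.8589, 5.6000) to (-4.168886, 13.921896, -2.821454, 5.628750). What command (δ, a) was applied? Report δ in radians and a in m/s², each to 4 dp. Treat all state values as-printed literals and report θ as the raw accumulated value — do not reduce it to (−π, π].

a = (v'−v)/dt = (0.028750)/0.05 = 0.5750
Δθ = θ'−θ = 0.037446;  (v·dt/L) = 5.6000·0.05/1.6 = 0.175000
tan δ = Δθ·L/(v·dt) = 0.213977  →  δ = 0.2108

δ = 0.2108, a = 0.5750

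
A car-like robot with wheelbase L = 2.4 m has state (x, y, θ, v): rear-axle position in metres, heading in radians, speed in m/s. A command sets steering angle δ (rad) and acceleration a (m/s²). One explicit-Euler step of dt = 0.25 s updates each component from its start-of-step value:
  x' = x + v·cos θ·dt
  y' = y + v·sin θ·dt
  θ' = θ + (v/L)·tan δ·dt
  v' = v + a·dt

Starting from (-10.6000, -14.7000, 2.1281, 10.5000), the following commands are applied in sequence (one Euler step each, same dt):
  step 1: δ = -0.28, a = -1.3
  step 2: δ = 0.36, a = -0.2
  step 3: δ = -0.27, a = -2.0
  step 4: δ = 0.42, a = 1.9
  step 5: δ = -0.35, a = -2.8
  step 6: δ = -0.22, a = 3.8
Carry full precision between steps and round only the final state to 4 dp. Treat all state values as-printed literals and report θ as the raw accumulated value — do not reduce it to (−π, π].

after step 1 (δ=-0.28, a=-1.3): (-11.988362, -12.472204, 1.813587, 10.175000)
after step 2 (δ=0.36, a=-0.2): (-12.599912, -10.003060, 2.212535, 10.125000)
after step 3 (δ=-0.27, a=-2.0): (-14.115091, -7.975387, 1.920642, 9.625000)
after step 4 (δ=0.42, a=1.9): (-14.939840, -5.714894, 2.368377, 10.100000)
after step 5 (δ=-0.35, a=-2.8): (-16.746904, -3.951333, 1.984337, 9.400000)
after step 6 (δ=-0.22, a=3.8): (-17.691261, -1.799430, 1.765376, 10.350000)

(-17.6913, -1.7994, 1.7654, 10.3500)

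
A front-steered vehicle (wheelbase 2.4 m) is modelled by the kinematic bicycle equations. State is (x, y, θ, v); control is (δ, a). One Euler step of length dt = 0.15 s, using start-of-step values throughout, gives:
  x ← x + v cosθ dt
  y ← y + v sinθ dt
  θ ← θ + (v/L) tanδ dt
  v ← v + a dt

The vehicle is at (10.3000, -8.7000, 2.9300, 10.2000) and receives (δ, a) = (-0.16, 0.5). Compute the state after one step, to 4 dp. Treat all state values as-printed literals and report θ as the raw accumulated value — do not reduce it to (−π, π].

x' = 10.3000 + 10.2000·cos(2.9300)·0.15 = 8.8041
y' = -8.7000 + 10.2000·sin(2.9300)·0.15 = -8.3787
θ' = 2.9300 + (10.2000/2.4)·tan(-0.16)·0.15 = 2.8271
v' = 10.2000 + 0.5000·0.15 = 10.2750

(8.8041, -8.3787, 2.8271, 10.2750)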